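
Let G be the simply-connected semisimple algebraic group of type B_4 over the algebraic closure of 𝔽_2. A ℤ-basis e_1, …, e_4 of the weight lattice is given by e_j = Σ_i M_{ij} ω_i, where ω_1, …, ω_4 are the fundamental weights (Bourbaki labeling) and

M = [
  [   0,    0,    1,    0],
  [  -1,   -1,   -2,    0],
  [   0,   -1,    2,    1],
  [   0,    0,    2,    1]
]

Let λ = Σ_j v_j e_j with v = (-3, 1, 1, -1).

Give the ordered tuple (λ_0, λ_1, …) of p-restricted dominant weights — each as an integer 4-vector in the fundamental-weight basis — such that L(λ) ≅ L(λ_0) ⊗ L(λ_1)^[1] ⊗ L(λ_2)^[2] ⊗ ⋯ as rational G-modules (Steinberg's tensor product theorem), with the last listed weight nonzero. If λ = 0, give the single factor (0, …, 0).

In the fundamental-weight basis, λ has coordinates c = M·v (v = (-3, 1, 1, -1)):
  c_1 = (0)·(-3) + 0·1 + 1·1 + (0)·(-1) = 1
  c_2 = (-1)·(-3) + (-1)·(1) + (-2)·(1) + (0)·(-1) = 0
  c_3 = (0)·(-3) + (-1)·(1) + 2·1 + (1)·(-1) = 0
  c_4 = (0)·(-3) + 0·1 + 2·1 + (1)·(-1) = 1
Base-2 expansion of each c_i:
  c_1 = 1 = 1·2^0
  c_2 = 0
  c_3 = 0
  c_4 = 1 = 1·2^0
p-restricted factor λ_0 = (1, 0, 0, 1)

((1, 0, 0, 1),)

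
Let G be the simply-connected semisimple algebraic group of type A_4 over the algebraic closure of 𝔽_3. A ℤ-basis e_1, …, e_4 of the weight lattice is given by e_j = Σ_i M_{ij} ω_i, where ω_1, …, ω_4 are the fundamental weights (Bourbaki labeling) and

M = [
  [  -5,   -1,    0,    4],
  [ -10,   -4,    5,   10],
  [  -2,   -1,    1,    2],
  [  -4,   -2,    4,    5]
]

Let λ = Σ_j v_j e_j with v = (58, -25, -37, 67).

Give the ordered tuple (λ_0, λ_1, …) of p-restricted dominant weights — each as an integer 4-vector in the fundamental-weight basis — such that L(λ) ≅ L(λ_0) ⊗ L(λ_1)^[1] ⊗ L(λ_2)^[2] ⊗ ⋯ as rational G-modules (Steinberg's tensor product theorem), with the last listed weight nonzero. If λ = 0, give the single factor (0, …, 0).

Compute c_i = Σ_j M_{ij} v_j with v = (58, -25, -37, 67):
  c_1 = (-5)·(58) + (-1)·(-25) + (0)·(-37) + 4·67 = 3
  c_2 = (-10)·(58) + (-4)·(-25) + (5)·(-37) + 10·67 = 5
  c_3 = (-2)·(58) + (-1)·(-25) + (1)·(-37) + 2·67 = 6
  c_4 = (-4)·(58) + (-2)·(-25) + (4)·(-37) + 5·67 = 5
Writing each c_i in base p = 3:
  c_1 = 3 = 0·3^0 + 1·3^1
  c_2 = 5 = 2·3^0 + 1·3^1
  c_3 = 6 = 0·3^0 + 2·3^1
  c_4 = 5 = 2·3^0 + 1·3^1
p-restricted factor λ_0 = (0, 2, 0, 2)
p-restricted factor λ_1 = (1, 1, 2, 1)

((0, 2, 0, 2), (1, 1, 2, 1))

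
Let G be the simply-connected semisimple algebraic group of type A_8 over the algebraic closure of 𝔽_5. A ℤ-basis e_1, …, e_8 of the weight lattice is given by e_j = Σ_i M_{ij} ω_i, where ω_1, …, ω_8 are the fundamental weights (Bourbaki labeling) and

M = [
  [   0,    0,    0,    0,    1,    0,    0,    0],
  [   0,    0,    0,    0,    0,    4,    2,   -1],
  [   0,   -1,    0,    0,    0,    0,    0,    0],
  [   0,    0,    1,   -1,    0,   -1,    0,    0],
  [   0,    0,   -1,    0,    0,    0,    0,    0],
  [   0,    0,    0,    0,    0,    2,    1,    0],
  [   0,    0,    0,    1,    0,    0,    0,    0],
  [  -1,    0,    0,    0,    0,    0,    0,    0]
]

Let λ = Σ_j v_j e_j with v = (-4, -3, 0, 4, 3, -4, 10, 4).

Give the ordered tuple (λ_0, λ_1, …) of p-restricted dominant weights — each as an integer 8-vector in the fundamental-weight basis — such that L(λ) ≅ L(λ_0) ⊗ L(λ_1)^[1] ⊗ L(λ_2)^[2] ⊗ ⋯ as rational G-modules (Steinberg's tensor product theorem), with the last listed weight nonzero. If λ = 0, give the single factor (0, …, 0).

Change of basis e → ω: c = M·v where v = (-4, -3, 0, 4, 3, -4, 10, 4):
  c_1 = (0)·(-4) + (0)·(-3) + (0)·(0) + (0)·(4) + (1)·(3) + (0)·(-4) + (0)·(10) + (0)·(4) = 3
  c_2 = (0)·(-4) + (0)·(-3) + (0)·(0) + (0)·(4) + (0)·(3) + (4)·(-4) + (2)·(10) + (-1)·(4) = 0
  c_3 = (0)·(-4) + (-1)·(-3) + (0)·(0) + (0)·(4) + (0)·(3) + (0)·(-4) + (0)·(10) + (0)·(4) = 3
  c_4 = (0)·(-4) + (0)·(-3) + (1)·(0) + (-1)·(4) + (0)·(3) + (-1)·(-4) + (0)·(10) + (0)·(4) = 0
  c_5 = (0)·(-4) + (0)·(-3) + (-1)·(0) + (0)·(4) + (0)·(3) + (0)·(-4) + (0)·(10) + (0)·(4) = 0
  c_6 = (0)·(-4) + (0)·(-3) + (0)·(0) + (0)·(4) + (0)·(3) + (2)·(-4) + (1)·(10) + (0)·(4) = 2
  c_7 = (0)·(-4) + (0)·(-3) + (0)·(0) + (1)·(4) + (0)·(3) + (0)·(-4) + (0)·(10) + (0)·(4) = 4
  c_8 = (-1)·(-4) + (0)·(-3) + (0)·(0) + (0)·(4) + (0)·(3) + (0)·(-4) + (0)·(10) + (0)·(4) = 4
p = 5; digits c_i = Σ_j d_{ij}·5^j, 0 ≤ d_{ij} < 5:
  c_1 = 3 = 3·5^0
  c_2 = 0
  c_3 = 3 = 3·5^0
  c_4 = 0
  c_5 = 0
  c_6 = 2 = 2·5^0
  c_7 = 4 = 4·5^0
  c_8 = 4 = 4·5^0
Factor λ_0 = (3, 0, 3, 0, 0, 2, 4, 4)

((3, 0, 3, 0, 0, 2, 4, 4),)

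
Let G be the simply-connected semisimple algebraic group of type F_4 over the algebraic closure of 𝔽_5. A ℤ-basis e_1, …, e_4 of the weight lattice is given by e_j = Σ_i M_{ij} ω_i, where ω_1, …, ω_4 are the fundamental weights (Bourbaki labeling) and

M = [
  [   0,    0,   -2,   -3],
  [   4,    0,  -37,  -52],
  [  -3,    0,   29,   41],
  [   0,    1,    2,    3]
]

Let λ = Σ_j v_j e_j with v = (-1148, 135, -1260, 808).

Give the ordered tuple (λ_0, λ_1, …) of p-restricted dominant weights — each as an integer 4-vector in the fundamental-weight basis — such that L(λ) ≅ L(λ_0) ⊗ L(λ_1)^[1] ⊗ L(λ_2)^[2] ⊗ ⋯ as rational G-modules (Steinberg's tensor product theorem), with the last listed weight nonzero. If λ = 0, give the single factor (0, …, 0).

Compute c_i = Σ_j M_{ij} v_j with v = (-1148, 135, -1260, 808):
  c_1 = (0)·(-1148) + 0·135 + (-2)·(-1260) + (-3)·(808) = 96
  c_2 = (4)·(-1148) + 0·135 + (-37)·(-1260) + (-52)·(808) = 12
  c_3 = (-3)·(-1148) + 0·135 + (29)·(-1260) + 41·808 = 32
  c_4 = (0)·(-1148) + 1·135 + (2)·(-1260) + 3·808 = 39
Writing each c_i in base p = 5:
  c_1 = 96 = 1·5^0 + 4·5^1 + 3·5^2
  c_2 = 12 = 2·5^0 + 2·5^1
  c_3 = 32 = 2·5^0 + 1·5^1 + 1·5^2
  c_4 = 39 = 4·5^0 + 2·5^1 + 1·5^2
p-restricted factor λ_0 = (1, 2, 2, 4)
p-restricted factor λ_1 = (4, 2, 1, 2)
p-restricted factor λ_2 = (3, 0, 1, 1)

((1, 2, 2, 4), (4, 2, 1, 2), (3, 0, 1, 1))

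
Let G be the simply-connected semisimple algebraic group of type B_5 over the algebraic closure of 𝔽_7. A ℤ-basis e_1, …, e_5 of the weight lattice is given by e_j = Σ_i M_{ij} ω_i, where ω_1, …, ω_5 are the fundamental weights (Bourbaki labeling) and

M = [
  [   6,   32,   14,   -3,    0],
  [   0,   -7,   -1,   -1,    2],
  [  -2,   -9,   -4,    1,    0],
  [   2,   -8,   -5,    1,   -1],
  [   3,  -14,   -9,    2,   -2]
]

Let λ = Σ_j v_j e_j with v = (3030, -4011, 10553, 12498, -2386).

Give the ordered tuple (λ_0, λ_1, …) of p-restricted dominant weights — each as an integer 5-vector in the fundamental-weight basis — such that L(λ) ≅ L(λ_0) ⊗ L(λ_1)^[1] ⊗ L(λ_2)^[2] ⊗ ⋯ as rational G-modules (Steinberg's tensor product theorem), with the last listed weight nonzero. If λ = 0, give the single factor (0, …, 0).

In the fundamental-weight basis, λ has coordinates c = M·v (v = (3030, -4011, 10553, 12498, -2386)):
  c_1 = 6*3030 + 32*-4011 + 14*10553 + -3*12498 + 0*-2386 = 76
  c_2 = 0*3030 + -7*-4011 + -1*10553 + -1*12498 + 2*-2386 = 254
  c_3 = -2*3030 + -9*-4011 + -4*10553 + 1*12498 + 0*-2386 = 325
  c_4 = 2*3030 + -8*-4011 + -5*10553 + 1*12498 + -1*-2386 = 267
  c_5 = 3*3030 + -14*-4011 + -9*10553 + 2*12498 + -2*-2386 = 35
p = 7; digits c_i = Σ_j d_{ij}·7^j, 0 ≤ d_{ij} < 7:
  c_1 = 76 = 6·7^0 + 3·7^1 + 1·7^2
  c_2 = 254 = 2·7^0 + 1·7^1 + 5·7^2
  c_3 = 325 = 3·7^0 + 4·7^1 + 6·7^2
  c_4 = 267 = 1·7^0 + 3·7^1 + 5·7^2
  c_5 = 35 = 0·7^0 + 5·7^1
Factor λ_0 = (6, 2, 3, 1, 0)
Factor λ_1 = (3, 1, 4, 3, 5)
Factor λ_2 = (1, 5, 6, 5, 0)

((6, 2, 3, 1, 0), (3, 1, 4, 3, 5), (1, 5, 6, 5, 0))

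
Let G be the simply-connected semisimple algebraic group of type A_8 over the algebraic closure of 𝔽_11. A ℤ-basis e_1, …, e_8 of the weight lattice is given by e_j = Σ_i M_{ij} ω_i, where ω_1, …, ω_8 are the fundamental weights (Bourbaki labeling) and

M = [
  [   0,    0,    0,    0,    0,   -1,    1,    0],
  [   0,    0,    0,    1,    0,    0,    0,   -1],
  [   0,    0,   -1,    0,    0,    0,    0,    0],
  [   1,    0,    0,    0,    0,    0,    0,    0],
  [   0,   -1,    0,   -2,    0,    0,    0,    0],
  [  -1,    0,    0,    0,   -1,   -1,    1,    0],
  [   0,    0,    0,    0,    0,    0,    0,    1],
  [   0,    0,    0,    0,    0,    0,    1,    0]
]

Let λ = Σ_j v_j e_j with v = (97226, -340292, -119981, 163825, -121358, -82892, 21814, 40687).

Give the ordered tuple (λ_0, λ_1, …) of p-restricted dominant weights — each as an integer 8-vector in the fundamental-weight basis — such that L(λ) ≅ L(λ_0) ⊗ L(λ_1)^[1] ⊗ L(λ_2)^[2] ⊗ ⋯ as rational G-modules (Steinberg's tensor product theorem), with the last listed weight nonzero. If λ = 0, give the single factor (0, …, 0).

((8, 4, 4, 8, 3, 6, 9, 1), (3, 7, 6, 5, 5, 8, 2, 3), (7, 5, 1, 0, 5, 8, 6, 4), (1, 4, 2, 7, 9, 8, 8, 5), (7, 8, 8, 6, 0, 8, 2, 1))

In the fundamental-weight basis, λ has coordinates c = M·v (v = (97226, -340292, -119981, 163825, -121358, -82892, 21814, 40687)):
  c_1 = 0·97226 + (0)·(-340292) + (0)·(-119981) + 0·163825 + (0)·(-121358) + (-1)·(-82892) + 1·21814 + 0·40687 = 104706
  c_2 = 0·97226 + (0)·(-340292) + (0)·(-119981) + 1·163825 + (0)·(-121358) + (0)·(-82892) + 0·21814 + (-1)·(40687) = 123138
  c_3 = 0·97226 + (0)·(-340292) + (-1)·(-119981) + 0·163825 + (0)·(-121358) + (0)·(-82892) + 0·21814 + 0·40687 = 119981
  c_4 = 1·97226 + (0)·(-340292) + (0)·(-119981) + 0·163825 + (0)·(-121358) + (0)·(-82892) + 0·21814 + 0·40687 = 97226
  c_5 = 0·97226 + (-1)·(-340292) + (0)·(-119981) + (-2)·(163825) + (0)·(-121358) + (0)·(-82892) + 0·21814 + 0·40687 = 12642
  c_6 = (-1)·(97226) + (0)·(-340292) + (0)·(-119981) + 0·163825 + (-1)·(-121358) + (-1)·(-82892) + 1·21814 + 0·40687 = 128838
  c_7 = 0·97226 + (0)·(-340292) + (0)·(-119981) + 0·163825 + (0)·(-121358) + (0)·(-82892) + 0·21814 + 1·40687 = 40687
  c_8 = 0·97226 + (0)·(-340292) + (0)·(-119981) + 0·163825 + (0)·(-121358) + (0)·(-82892) + 1·21814 + 0·40687 = 21814
p = 11; digits c_i = Σ_j d_{ij}·11^j, 0 ≤ d_{ij} < 11:
  c_1 = 104706 = 8·11^0 + 3·11^1 + 7·11^2 + 1·11^3 + 7·11^4
  c_2 = 123138 = 4·11^0 + 7·11^1 + 5·11^2 + 4·11^3 + 8·11^4
  c_3 = 119981 = 4·11^0 + 6·11^1 + 1·11^2 + 2·11^3 + 8·11^4
  c_4 = 97226 = 8·11^0 + 5·11^1 + 0·11^2 + 7·11^3 + 6·11^4
  c_5 = 12642 = 3·11^0 + 5·11^1 + 5·11^2 + 9·11^3
  c_6 = 128838 = 6·11^0 + 8·11^1 + 8·11^2 + 8·11^3 + 8·11^4
  c_7 = 40687 = 9·11^0 + 2·11^1 + 6·11^2 + 8·11^3 + 2·11^4
  c_8 = 21814 = 1·11^0 + 3·11^1 + 4·11^2 + 5·11^3 + 1·11^4
λ_0 = (8, 4, 4, 8, 3, 6, 9, 1)
λ_1 = (3, 7, 6, 5, 5, 8, 2, 3)
λ_2 = (7, 5, 1, 0, 5, 8, 6, 4)
λ_3 = (1, 4, 2, 7, 9, 8, 8, 5)
λ_4 = (7, 8, 8, 6, 0, 8, 2, 1)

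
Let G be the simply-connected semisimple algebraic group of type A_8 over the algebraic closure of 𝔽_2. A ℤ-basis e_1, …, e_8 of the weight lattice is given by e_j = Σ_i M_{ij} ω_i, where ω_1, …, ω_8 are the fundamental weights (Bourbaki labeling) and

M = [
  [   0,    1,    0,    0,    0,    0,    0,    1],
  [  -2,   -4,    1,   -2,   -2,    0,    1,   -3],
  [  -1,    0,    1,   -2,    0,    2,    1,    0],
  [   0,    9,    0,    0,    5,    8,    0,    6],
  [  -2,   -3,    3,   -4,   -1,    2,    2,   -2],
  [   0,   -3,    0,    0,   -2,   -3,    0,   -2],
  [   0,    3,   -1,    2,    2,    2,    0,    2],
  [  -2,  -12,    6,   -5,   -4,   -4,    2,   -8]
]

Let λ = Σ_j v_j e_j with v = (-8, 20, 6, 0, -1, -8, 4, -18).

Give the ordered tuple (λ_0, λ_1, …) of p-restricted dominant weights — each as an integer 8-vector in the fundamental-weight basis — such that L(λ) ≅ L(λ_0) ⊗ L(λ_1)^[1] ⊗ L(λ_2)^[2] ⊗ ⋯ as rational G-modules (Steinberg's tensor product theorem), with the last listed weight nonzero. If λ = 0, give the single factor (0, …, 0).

Converting to the ω-basis (c_i = row i of M dotted with v = (-8, 20, 6, 0, -1, -8, 4, -18)):
  c_1 = (0)·(-8) + (1)·(20) + (0)·(6) + (0)·(0) + (0)·(-1) + (0)·(-8) + (0)·(4) + (1)·(-18) = 2
  c_2 = (-2)·(-8) + (-4)·(20) + (1)·(6) + (-2)·(0) + (-2)·(-1) + (0)·(-8) + (1)·(4) + (-3)·(-18) = 2
  c_3 = (-1)·(-8) + (0)·(20) + (1)·(6) + (-2)·(0) + (0)·(-1) + (2)·(-8) + (1)·(4) + (0)·(-18) = 2
  c_4 = (0)·(-8) + (9)·(20) + (0)·(6) + (0)·(0) + (5)·(-1) + (8)·(-8) + (0)·(4) + (6)·(-18) = 3
  c_5 = (-2)·(-8) + (-3)·(20) + (3)·(6) + (-4)·(0) + (-1)·(-1) + (2)·(-8) + (2)·(4) + (-2)·(-18) = 3
  c_6 = (0)·(-8) + (-3)·(20) + (0)·(6) + (0)·(0) + (-2)·(-1) + (-3)·(-8) + (0)·(4) + (-2)·(-18) = 2
  c_7 = (0)·(-8) + (3)·(20) + (-1)·(6) + (2)·(0) + (2)·(-1) + (2)·(-8) + (0)·(4) + (2)·(-18) = 0
  c_8 = (-2)·(-8) + (-12)·(20) + (6)·(6) + (-5)·(0) + (-4)·(-1) + (-4)·(-8) + (2)·(4) + (-8)·(-18) = 0
Writing each c_i in base p = 2:
  c_1 = 2 = 0·2^0 + 1·2^1
  c_2 = 2 = 0·2^0 + 1·2^1
  c_3 = 2 = 0·2^0 + 1·2^1
  c_4 = 3 = 1·2^0 + 1·2^1
  c_5 = 3 = 1·2^0 + 1·2^1
  c_6 = 2 = 0·2^0 + 1·2^1
  c_7 = 0
  c_8 = 0
p-restricted factor λ_0 = (0, 0, 0, 1, 1, 0, 0, 0)
p-restricted factor λ_1 = (1, 1, 1, 1, 1, 1, 0, 0)

((0, 0, 0, 1, 1, 0, 0, 0), (1, 1, 1, 1, 1, 1, 0, 0))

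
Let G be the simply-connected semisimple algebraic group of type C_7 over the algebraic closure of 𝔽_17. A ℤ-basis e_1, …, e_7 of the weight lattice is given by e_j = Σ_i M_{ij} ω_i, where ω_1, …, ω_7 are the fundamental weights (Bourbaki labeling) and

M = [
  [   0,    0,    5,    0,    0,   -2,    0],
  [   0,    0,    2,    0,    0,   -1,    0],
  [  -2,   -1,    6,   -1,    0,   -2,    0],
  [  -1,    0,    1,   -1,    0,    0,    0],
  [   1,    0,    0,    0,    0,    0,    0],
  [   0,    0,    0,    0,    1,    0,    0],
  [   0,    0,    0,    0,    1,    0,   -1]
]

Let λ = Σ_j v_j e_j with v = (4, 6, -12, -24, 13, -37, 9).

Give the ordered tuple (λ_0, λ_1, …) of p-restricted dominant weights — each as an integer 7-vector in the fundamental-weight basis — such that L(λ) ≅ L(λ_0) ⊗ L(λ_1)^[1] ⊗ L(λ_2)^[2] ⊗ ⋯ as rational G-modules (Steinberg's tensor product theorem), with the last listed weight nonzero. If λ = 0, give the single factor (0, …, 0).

ω-coordinates c = M·v, v = (4, 6, -12, -24, 13, -37, 9):
  c_1 = 0*4 + 0*6 + 5*-12 + 0*-24 + 0*13 + -2*-37 + 0*9 = 14
  c_2 = 0*4 + 0*6 + 2*-12 + 0*-24 + 0*13 + -1*-37 + 0*9 = 13
  c_3 = -2*4 + -1*6 + 6*-12 + -1*-24 + 0*13 + -2*-37 + 0*9 = 12
  c_4 = -1*4 + 0*6 + 1*-12 + -1*-24 + 0*13 + 0*-37 + 0*9 = 8
  c_5 = 1*4 + 0*6 + 0*-12 + 0*-24 + 0*13 + 0*-37 + 0*9 = 4
  c_6 = 0*4 + 0*6 + 0*-12 + 0*-24 + 1*13 + 0*-37 + 0*9 = 13
  c_7 = 0*4 + 0*6 + 0*-12 + 0*-24 + 1*13 + 0*-37 + -1*9 = 4
Writing each c_i in base p = 17:
  c_1 = 14 = 14·17^0
  c_2 = 13 = 13·17^0
  c_3 = 12 = 12·17^0
  c_4 = 8 = 8·17^0
  c_5 = 4 = 4·17^0
  c_6 = 13 = 13·17^0
  c_7 = 4 = 4·17^0
λ_0 = (14, 13, 12, 8, 4, 13, 4)

((14, 13, 12, 8, 4, 13, 4),)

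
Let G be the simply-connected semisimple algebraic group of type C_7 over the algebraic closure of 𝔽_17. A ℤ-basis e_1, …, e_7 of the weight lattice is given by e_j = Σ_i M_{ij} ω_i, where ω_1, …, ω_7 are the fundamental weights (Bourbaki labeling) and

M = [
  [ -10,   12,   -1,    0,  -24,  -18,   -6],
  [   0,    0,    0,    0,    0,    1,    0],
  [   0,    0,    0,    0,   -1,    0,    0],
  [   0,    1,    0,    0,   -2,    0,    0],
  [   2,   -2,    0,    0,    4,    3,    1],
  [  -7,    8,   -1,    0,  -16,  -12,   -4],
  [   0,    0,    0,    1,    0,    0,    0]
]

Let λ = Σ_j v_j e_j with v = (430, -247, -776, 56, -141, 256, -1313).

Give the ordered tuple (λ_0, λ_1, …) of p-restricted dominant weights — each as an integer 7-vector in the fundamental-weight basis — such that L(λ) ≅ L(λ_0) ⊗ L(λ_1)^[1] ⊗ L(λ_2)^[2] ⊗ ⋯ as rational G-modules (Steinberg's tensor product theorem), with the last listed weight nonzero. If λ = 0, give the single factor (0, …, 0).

Converting to the ω-basis (c_i = row i of M dotted with v = (430, -247, -776, 56, -141, 256, -1313)):
  c_1 = (-10)·(430) + (12)·(-247) + (-1)·(-776) + 0·56 + (-24)·(-141) + (-18)·(256) + (-6)·(-1313) = 166
  c_2 = 0·430 + (0)·(-247) + (0)·(-776) + 0·56 + (0)·(-141) + 1·256 + (0)·(-1313) = 256
  c_3 = 0·430 + (0)·(-247) + (0)·(-776) + 0·56 + (-1)·(-141) + 0·256 + (0)·(-1313) = 141
  c_4 = 0·430 + (1)·(-247) + (0)·(-776) + 0·56 + (-2)·(-141) + 0·256 + (0)·(-1313) = 35
  c_5 = 2·430 + (-2)·(-247) + (0)·(-776) + 0·56 + (4)·(-141) + 3·256 + (1)·(-1313) = 245
  c_6 = (-7)·(430) + (8)·(-247) + (-1)·(-776) + 0·56 + (-16)·(-141) + (-12)·(256) + (-4)·(-1313) = 226
  c_7 = 0·430 + (0)·(-247) + (0)·(-776) + 1·56 + (0)·(-141) + 0·256 + (0)·(-1313) = 56
Writing each c_i in base p = 17:
  c_1 = 166 = 13·17^0 + 9·17^1
  c_2 = 256 = 1·17^0 + 15·17^1
  c_3 = 141 = 5·17^0 + 8·17^1
  c_4 = 35 = 1·17^0 + 2·17^1
  c_5 = 245 = 7·17^0 + 14·17^1
  c_6 = 226 = 5·17^0 + 13·17^1
  c_7 = 56 = 5·17^0 + 3·17^1
λ_0 = (13, 1, 5, 1, 7, 5, 5)
λ_1 = (9, 15, 8, 2, 14, 13, 3)

((13, 1, 5, 1, 7, 5, 5), (9, 15, 8, 2, 14, 13, 3))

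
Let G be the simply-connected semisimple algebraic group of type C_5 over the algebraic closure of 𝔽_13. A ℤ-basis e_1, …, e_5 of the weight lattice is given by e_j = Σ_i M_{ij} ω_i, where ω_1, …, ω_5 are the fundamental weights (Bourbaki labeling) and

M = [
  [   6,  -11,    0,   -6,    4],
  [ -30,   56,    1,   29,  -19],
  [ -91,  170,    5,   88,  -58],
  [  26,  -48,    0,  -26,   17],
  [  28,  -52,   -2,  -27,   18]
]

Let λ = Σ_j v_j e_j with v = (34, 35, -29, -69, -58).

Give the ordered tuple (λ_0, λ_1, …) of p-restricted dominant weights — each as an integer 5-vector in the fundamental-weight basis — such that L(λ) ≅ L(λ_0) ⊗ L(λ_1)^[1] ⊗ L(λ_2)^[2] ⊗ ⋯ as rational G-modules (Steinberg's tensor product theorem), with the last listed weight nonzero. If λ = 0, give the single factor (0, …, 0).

Compute c_i = Σ_j M_{ij} v_j with v = (34, 35, -29, -69, -58):
  c_1 = 6·34 + (-11)·(35) + (0)·(-29) + (-6)·(-69) + (4)·(-58) = 1
  c_2 = (-30)·(34) + 56·35 + (1)·(-29) + (29)·(-69) + (-19)·(-58) = 12
  c_3 = (-91)·(34) + 170·35 + (5)·(-29) + (88)·(-69) + (-58)·(-58) = 3
  c_4 = 26·34 + (-48)·(35) + (0)·(-29) + (-26)·(-69) + (17)·(-58) = 12
  c_5 = 28·34 + (-52)·(35) + (-2)·(-29) + (-27)·(-69) + (18)·(-58) = 9
Writing each c_i in base p = 13:
  c_1 = 1 = 1·13^0
  c_2 = 12 = 12·13^0
  c_3 = 3 = 3·13^0
  c_4 = 12 = 12·13^0
  c_5 = 9 = 9·13^0
λ_0 = (1, 12, 3, 12, 9)

((1, 12, 3, 12, 9),)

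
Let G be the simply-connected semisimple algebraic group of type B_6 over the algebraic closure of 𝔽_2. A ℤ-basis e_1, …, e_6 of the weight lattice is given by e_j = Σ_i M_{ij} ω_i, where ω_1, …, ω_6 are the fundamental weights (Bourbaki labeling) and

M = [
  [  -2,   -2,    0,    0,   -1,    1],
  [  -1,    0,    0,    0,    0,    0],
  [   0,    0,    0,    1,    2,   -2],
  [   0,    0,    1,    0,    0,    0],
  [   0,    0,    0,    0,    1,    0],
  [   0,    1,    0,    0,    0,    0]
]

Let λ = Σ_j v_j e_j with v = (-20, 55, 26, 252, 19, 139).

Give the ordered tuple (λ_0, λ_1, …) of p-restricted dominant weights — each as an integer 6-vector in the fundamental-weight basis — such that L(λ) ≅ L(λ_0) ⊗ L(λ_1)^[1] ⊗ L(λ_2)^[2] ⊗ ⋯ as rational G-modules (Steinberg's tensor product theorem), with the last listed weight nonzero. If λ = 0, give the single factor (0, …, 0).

Change of basis e → ω: c = M·v where v = (-20, 55, 26, 252, 19, 139):
  c_1 = (-2)·(-20) + (-2)·(55) + 0·26 + 0·252 + (-1)·(19) + 1·139 = 50
  c_2 = (-1)·(-20) + 0·55 + 0·26 + 0·252 + 0·19 + 0·139 = 20
  c_3 = (0)·(-20) + 0·55 + 0·26 + 1·252 + 2·19 + (-2)·(139) = 12
  c_4 = (0)·(-20) + 0·55 + 1·26 + 0·252 + 0·19 + 0·139 = 26
  c_5 = (0)·(-20) + 0·55 + 0·26 + 0·252 + 1·19 + 0·139 = 19
  c_6 = (0)·(-20) + 1·55 + 0·26 + 0·252 + 0·19 + 0·139 = 55
Base-2 expansion of each c_i:
  c_1 = 50 = 0·2^0 + 1·2^1 + 0·2^2 + 0·2^3 + 1·2^4 + 1·2^5
  c_2 = 20 = 0·2^0 + 0·2^1 + 1·2^2 + 0·2^3 + 1·2^4
  c_3 = 12 = 0·2^0 + 0·2^1 + 1·2^2 + 1·2^3
  c_4 = 26 = 0·2^0 + 1·2^1 + 0·2^2 + 1·2^3 + 1·2^4
  c_5 = 19 = 1·2^0 + 1·2^1 + 0·2^2 + 0·2^3 + 1·2^4
  c_6 = 55 = 1·2^0 + 1·2^1 + 1·2^2 + 0·2^3 + 1·2^4 + 1·2^5
λ_0 = (0, 0, 0, 0, 1, 1)
λ_1 = (1, 0, 0, 1, 1, 1)
λ_2 = (0, 1, 1, 0, 0, 1)
λ_3 = (0, 0, 1, 1, 0, 0)
λ_4 = (1, 1, 0, 1, 1, 1)
λ_5 = (1, 0, 0, 0, 0, 1)

((0, 0, 0, 0, 1, 1), (1, 0, 0, 1, 1, 1), (0, 1, 1, 0, 0, 1), (0, 0, 1, 1, 0, 0), (1, 1, 0, 1, 1, 1), (1, 0, 0, 0, 0, 1))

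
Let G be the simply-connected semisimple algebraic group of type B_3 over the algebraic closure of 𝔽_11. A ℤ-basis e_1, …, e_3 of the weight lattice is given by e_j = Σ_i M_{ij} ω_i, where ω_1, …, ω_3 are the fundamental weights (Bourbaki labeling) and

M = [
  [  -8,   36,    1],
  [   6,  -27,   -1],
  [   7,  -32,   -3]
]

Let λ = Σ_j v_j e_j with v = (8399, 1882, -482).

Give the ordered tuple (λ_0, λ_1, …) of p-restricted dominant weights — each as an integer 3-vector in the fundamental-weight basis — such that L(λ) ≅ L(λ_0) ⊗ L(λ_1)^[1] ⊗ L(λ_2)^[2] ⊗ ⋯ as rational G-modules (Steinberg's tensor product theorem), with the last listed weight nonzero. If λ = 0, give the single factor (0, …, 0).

Change of basis e → ω: c = M·v where v = (8399, 1882, -482):
  c_1 = -8*8399 + 36*1882 + 1*-482 = 78
  c_2 = 6*8399 + -27*1882 + -1*-482 = 62
  c_3 = 7*8399 + -32*1882 + -3*-482 = 15
Expand coordinatewise in base 11:
  c_1 = 78 = 1·11^0 + 7·11^1
  c_2 = 62 = 7·11^0 + 5·11^1
  c_3 = 15 = 4·11^0 + 1·11^1
λ_0 = (1, 7, 4)
λ_1 = (7, 5, 1)

((1, 7, 4), (7, 5, 1))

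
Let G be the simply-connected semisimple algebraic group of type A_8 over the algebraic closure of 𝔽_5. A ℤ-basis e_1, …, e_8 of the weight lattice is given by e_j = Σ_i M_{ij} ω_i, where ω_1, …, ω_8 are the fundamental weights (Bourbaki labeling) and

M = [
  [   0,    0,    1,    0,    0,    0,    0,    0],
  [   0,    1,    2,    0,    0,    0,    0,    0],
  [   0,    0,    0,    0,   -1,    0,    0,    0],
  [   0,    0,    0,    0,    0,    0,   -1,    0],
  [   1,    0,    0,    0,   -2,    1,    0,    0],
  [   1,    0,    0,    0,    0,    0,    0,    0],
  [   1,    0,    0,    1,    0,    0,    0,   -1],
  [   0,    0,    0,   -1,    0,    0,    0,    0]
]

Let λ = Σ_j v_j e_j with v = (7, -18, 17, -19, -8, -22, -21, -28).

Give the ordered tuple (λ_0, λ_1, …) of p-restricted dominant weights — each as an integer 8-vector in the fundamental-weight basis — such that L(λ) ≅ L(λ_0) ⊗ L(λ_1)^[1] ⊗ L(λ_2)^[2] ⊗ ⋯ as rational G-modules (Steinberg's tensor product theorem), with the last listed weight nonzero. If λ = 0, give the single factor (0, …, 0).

In the fundamental-weight basis, λ has coordinates c = M·v (v = (7, -18, 17, -19, -8, -22, -21, -28)):
  c_1 = 0*7 + 0*-18 + 1*17 + 0*-19 + 0*-8 + 0*-22 + 0*-21 + 0*-28 = 17
  c_2 = 0*7 + 1*-18 + 2*17 + 0*-19 + 0*-8 + 0*-22 + 0*-21 + 0*-28 = 16
  c_3 = 0*7 + 0*-18 + 0*17 + 0*-19 + -1*-8 + 0*-22 + 0*-21 + 0*-28 = 8
  c_4 = 0*7 + 0*-18 + 0*17 + 0*-19 + 0*-8 + 0*-22 + -1*-21 + 0*-28 = 21
  c_5 = 1*7 + 0*-18 + 0*17 + 0*-19 + -2*-8 + 1*-22 + 0*-21 + 0*-28 = 1
  c_6 = 1*7 + 0*-18 + 0*17 + 0*-19 + 0*-8 + 0*-22 + 0*-21 + 0*-28 = 7
  c_7 = 1*7 + 0*-18 + 0*17 + 1*-19 + 0*-8 + 0*-22 + 0*-21 + -1*-28 = 16
  c_8 = 0*7 + 0*-18 + 0*17 + -1*-19 + 0*-8 + 0*-22 + 0*-21 + 0*-28 = 19
Writing each c_i in base p = 5:
  c_1 = 17 = 2·5^0 + 3·5^1
  c_2 = 16 = 1·5^0 + 3·5^1
  c_3 = 8 = 3·5^0 + 1·5^1
  c_4 = 21 = 1·5^0 + 4·5^1
  c_5 = 1 = 1·5^0
  c_6 = 7 = 2·5^0 + 1·5^1
  c_7 = 16 = 1·5^0 + 3·5^1
  c_8 = 19 = 4·5^0 + 3·5^1
p-restricted factor λ_0 = (2, 1, 3, 1, 1, 2, 1, 4)
p-restricted factor λ_1 = (3, 3, 1, 4, 0, 1, 3, 3)

((2, 1, 3, 1, 1, 2, 1, 4), (3, 3, 1, 4, 0, 1, 3, 3))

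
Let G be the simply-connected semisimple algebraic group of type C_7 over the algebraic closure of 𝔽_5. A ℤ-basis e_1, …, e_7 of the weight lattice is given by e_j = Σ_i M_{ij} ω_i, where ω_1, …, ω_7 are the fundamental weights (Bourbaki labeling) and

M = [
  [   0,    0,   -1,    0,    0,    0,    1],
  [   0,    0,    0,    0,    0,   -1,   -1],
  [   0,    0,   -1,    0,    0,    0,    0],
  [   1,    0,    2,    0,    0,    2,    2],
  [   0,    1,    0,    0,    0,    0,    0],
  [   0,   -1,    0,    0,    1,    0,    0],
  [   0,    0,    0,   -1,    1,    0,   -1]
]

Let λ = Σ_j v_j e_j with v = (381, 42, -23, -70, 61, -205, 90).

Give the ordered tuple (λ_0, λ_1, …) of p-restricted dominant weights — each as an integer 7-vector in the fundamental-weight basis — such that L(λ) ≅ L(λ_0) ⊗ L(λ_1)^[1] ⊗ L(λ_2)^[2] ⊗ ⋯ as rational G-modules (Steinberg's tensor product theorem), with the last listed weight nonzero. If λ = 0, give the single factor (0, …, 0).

Change of basis e → ω: c = M·v where v = (381, 42, -23, -70, 61, -205, 90):
  c_1 = 0·381 + 0·42 + (-1)·(-23) + (0)·(-70) + 0·61 + (0)·(-205) + 1·90 = 113
  c_2 = 0·381 + 0·42 + (0)·(-23) + (0)·(-70) + 0·61 + (-1)·(-205) + (-1)·(90) = 115
  c_3 = 0·381 + 0·42 + (-1)·(-23) + (0)·(-70) + 0·61 + (0)·(-205) + 0·90 = 23
  c_4 = 1·381 + 0·42 + (2)·(-23) + (0)·(-70) + 0·61 + (2)·(-205) + 2·90 = 105
  c_5 = 0·381 + 1·42 + (0)·(-23) + (0)·(-70) + 0·61 + (0)·(-205) + 0·90 = 42
  c_6 = 0·381 + (-1)·(42) + (0)·(-23) + (0)·(-70) + 1·61 + (0)·(-205) + 0·90 = 19
  c_7 = 0·381 + 0·42 + (0)·(-23) + (-1)·(-70) + 1·61 + (0)·(-205) + (-1)·(90) = 41
Writing each c_i in base p = 5:
  c_1 = 113 = 3·5^0 + 2·5^1 + 4·5^2
  c_2 = 115 = 0·5^0 + 3·5^1 + 4·5^2
  c_3 = 23 = 3·5^0 + 4·5^1
  c_4 = 105 = 0·5^0 + 1·5^1 + 4·5^2
  c_5 = 42 = 2·5^0 + 3·5^1 + 1·5^2
  c_6 = 19 = 4·5^0 + 3·5^1
  c_7 = 41 = 1·5^0 + 3·5^1 + 1·5^2
λ_0 = (3, 0, 3, 0, 2, 4, 1)
λ_1 = (2, 3, 4, 1, 3, 3, 3)
λ_2 = (4, 4, 0, 4, 1, 0, 1)

((3, 0, 3, 0, 2, 4, 1), (2, 3, 4, 1, 3, 3, 3), (4, 4, 0, 4, 1, 0, 1))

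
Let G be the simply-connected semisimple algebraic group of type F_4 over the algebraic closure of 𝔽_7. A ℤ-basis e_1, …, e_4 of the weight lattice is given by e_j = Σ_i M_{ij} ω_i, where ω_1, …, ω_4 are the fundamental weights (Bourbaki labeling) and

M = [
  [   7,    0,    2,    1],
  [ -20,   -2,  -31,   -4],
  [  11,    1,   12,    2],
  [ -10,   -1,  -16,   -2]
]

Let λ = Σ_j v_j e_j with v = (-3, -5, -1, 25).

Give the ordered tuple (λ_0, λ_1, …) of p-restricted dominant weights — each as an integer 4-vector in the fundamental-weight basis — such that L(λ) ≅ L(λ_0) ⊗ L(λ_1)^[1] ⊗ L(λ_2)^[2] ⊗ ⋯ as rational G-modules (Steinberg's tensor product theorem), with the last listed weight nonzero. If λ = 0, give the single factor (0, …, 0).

Change of basis e → ω: c = M·v where v = (-3, -5, -1, 25):
  c_1 = (7)·(-3) + (0)·(-5) + (2)·(-1) + 1·25 = 2
  c_2 = (-20)·(-3) + (-2)·(-5) + (-31)·(-1) + (-4)·(25) = 1
  c_3 = (11)·(-3) + (1)·(-5) + (12)·(-1) + 2·25 = 0
  c_4 = (-10)·(-3) + (-1)·(-5) + (-16)·(-1) + (-2)·(25) = 1
Writing each c_i in base p = 7:
  c_1 = 2 = 2·7^0
  c_2 = 1 = 1·7^0
  c_3 = 0
  c_4 = 1 = 1·7^0
Factor λ_0 = (2, 1, 0, 1)

((2, 1, 0, 1),)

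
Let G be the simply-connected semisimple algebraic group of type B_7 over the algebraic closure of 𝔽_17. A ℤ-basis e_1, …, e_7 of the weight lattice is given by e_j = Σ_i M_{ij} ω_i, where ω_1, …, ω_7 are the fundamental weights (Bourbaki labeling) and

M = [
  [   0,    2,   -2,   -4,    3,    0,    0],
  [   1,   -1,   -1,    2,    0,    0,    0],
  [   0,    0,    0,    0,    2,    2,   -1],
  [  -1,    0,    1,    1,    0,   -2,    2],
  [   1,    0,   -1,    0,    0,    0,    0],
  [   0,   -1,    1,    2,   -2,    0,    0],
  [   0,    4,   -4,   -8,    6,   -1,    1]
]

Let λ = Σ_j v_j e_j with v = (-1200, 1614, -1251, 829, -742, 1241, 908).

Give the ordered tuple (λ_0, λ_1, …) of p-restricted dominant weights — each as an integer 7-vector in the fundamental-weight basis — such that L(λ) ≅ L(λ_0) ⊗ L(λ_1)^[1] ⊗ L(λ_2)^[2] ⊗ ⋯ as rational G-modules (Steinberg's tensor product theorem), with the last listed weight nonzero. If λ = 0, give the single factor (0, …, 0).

Compute c_i = Σ_j M_{ij} v_j with v = (-1200, 1614, -1251, 829, -742, 1241, 908):
  c_1 = 0*-1200 + 2*1614 + -2*-1251 + -4*829 + 3*-742 + 0*1241 + 0*908 = 188
  c_2 = 1*-1200 + -1*1614 + -1*-1251 + 2*829 + 0*-742 + 0*1241 + 0*908 = 95
  c_3 = 0*-1200 + 0*1614 + 0*-1251 + 0*829 + 2*-742 + 2*1241 + -1*908 = 90
  c_4 = -1*-1200 + 0*1614 + 1*-1251 + 1*829 + 0*-742 + -2*1241 + 2*908 = 112
  c_5 = 1*-1200 + 0*1614 + -1*-1251 + 0*829 + 0*-742 + 0*1241 + 0*908 = 51
  c_6 = 0*-1200 + -1*1614 + 1*-1251 + 2*829 + -2*-742 + 0*1241 + 0*908 = 277
  c_7 = 0*-1200 + 4*1614 + -4*-1251 + -8*829 + 6*-742 + -1*1241 + 1*908 = 43
Base-17 expansion of each c_i:
  c_1 = 188 = 1·17^0 + 11·17^1
  c_2 = 95 = 10·17^0 + 5·17^1
  c_3 = 90 = 5·17^0 + 5·17^1
  c_4 = 112 = 10·17^0 + 6·17^1
  c_5 = 51 = 0·17^0 + 3·17^1
  c_6 = 277 = 5·17^0 + 16·17^1
  c_7 = 43 = 9·17^0 + 2·17^1
λ_0 = (1, 10, 5, 10, 0, 5, 9)
λ_1 = (11, 5, 5, 6, 3, 16, 2)

((1, 10, 5, 10, 0, 5, 9), (11, 5, 5, 6, 3, 16, 2))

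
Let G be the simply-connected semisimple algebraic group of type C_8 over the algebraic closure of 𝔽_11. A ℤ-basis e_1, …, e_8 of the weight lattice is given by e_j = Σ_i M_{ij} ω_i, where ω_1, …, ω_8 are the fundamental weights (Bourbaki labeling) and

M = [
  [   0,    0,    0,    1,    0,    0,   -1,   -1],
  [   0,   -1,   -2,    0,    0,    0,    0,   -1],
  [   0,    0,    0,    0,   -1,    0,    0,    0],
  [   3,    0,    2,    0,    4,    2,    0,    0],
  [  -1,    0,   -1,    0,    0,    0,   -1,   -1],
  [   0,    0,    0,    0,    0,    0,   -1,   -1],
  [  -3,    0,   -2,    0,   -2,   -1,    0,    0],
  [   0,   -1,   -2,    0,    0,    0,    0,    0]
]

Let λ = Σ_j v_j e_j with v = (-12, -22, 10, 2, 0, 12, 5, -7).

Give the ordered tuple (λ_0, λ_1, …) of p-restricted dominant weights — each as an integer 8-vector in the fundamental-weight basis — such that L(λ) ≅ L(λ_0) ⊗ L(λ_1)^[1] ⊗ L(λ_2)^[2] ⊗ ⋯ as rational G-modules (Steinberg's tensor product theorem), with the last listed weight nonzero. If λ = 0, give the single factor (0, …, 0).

Converting to the ω-basis (c_i = row i of M dotted with v = (-12, -22, 10, 2, 0, 12, 5, -7)):
  c_1 = 0*-12 + 0*-22 + 0*10 + 1*2 + 0*0 + 0*12 + -1*5 + -1*-7 = 4
  c_2 = 0*-12 + -1*-22 + -2*10 + 0*2 + 0*0 + 0*12 + 0*5 + -1*-7 = 9
  c_3 = 0*-12 + 0*-22 + 0*10 + 0*2 + -1*0 + 0*12 + 0*5 + 0*-7 = 0
  c_4 = 3*-12 + 0*-22 + 2*10 + 0*2 + 4*0 + 2*12 + 0*5 + 0*-7 = 8
  c_5 = -1*-12 + 0*-22 + -1*10 + 0*2 + 0*0 + 0*12 + -1*5 + -1*-7 = 4
  c_6 = 0*-12 + 0*-22 + 0*10 + 0*2 + 0*0 + 0*12 + -1*5 + -1*-7 = 2
  c_7 = -3*-12 + 0*-22 + -2*10 + 0*2 + -2*0 + -1*12 + 0*5 + 0*-7 = 4
  c_8 = 0*-12 + -1*-22 + -2*10 + 0*2 + 0*0 + 0*12 + 0*5 + 0*-7 = 2
Expand coordinatewise in base 11:
  c_1 = 4 = 4·11^0
  c_2 = 9 = 9·11^0
  c_3 = 0
  c_4 = 8 = 8·11^0
  c_5 = 4 = 4·11^0
  c_6 = 2 = 2·11^0
  c_7 = 4 = 4·11^0
  c_8 = 2 = 2·11^0
λ_0 = (4, 9, 0, 8, 4, 2, 4, 2)

((4, 9, 0, 8, 4, 2, 4, 2),)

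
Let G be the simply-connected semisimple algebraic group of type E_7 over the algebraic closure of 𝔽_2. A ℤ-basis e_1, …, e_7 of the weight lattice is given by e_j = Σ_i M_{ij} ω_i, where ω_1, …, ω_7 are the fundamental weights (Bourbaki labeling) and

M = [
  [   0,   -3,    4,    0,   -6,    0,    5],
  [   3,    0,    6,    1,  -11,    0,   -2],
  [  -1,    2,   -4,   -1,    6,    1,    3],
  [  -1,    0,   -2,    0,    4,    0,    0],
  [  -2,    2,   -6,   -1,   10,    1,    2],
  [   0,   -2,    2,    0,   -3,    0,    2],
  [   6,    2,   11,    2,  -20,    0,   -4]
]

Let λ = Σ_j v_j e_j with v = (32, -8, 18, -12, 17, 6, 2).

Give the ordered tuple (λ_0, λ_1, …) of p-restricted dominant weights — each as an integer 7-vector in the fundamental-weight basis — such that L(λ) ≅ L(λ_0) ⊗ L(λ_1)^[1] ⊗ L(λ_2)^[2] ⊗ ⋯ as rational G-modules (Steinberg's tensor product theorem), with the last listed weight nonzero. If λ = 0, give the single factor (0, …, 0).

((0, 1, 0, 0, 0, 1, 0), (0, 0, 1, 0, 0, 0, 1), (1, 0, 1, 0, 1, 1, 0))

ω-coordinates c = M·v, v = (32, -8, 18, -12, 17, 6, 2):
  c_1 = 0·32 + (-3)·(-8) + 4·18 + (0)·(-12) + (-6)·(17) + 0·6 + 5·2 = 4
  c_2 = 3·32 + (0)·(-8) + 6·18 + (1)·(-12) + (-11)·(17) + 0·6 + (-2)·(2) = 1
  c_3 = (-1)·(32) + (2)·(-8) + (-4)·(18) + (-1)·(-12) + 6·17 + 1·6 + 3·2 = 6
  c_4 = (-1)·(32) + (0)·(-8) + (-2)·(18) + (0)·(-12) + 4·17 + 0·6 + 0·2 = 0
  c_5 = (-2)·(32) + (2)·(-8) + (-6)·(18) + (-1)·(-12) + 10·17 + 1·6 + 2·2 = 4
  c_6 = 0·32 + (-2)·(-8) + 2·18 + (0)·(-12) + (-3)·(17) + 0·6 + 2·2 = 5
  c_7 = 6·32 + (2)·(-8) + 11·18 + (2)·(-12) + (-20)·(17) + 0·6 + (-4)·(2) = 2
p = 2; digits c_i = Σ_j d_{ij}·2^j, 0 ≤ d_{ij} < 2:
  c_1 = 4 = 0·2^0 + 0·2^1 + 1·2^2
  c_2 = 1 = 1·2^0
  c_3 = 6 = 0·2^0 + 1·2^1 + 1·2^2
  c_4 = 0
  c_5 = 4 = 0·2^0 + 0·2^1 + 1·2^2
  c_6 = 5 = 1·2^0 + 0·2^1 + 1·2^2
  c_7 = 2 = 0·2^0 + 1·2^1
p-restricted factor λ_0 = (0, 1, 0, 0, 0, 1, 0)
p-restricted factor λ_1 = (0, 0, 1, 0, 0, 0, 1)
p-restricted factor λ_2 = (1, 0, 1, 0, 1, 1, 0)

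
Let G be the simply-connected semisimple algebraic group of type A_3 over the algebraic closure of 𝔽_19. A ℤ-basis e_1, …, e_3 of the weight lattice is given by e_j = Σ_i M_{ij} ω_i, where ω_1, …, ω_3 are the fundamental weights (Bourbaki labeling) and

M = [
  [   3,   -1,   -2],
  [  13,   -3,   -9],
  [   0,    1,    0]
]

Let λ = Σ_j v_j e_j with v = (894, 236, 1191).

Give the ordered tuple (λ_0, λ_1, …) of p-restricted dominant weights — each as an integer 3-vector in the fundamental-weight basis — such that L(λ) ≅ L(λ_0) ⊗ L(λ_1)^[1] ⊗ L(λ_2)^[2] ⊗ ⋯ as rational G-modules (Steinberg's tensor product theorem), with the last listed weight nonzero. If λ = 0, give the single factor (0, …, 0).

Converting to the ω-basis (c_i = row i of M dotted with v = (894, 236, 1191)):
  c_1 = (3)·(894) + (-1)·(236) + (-2)·(1191) = 64
  c_2 = (13)·(894) + (-3)·(236) + (-9)·(1191) = 195
  c_3 = (0)·(894) + (1)·(236) + (0)·(1191) = 236
p = 19; digits c_i = Σ_j d_{ij}·19^j, 0 ≤ d_{ij} < 19:
  c_1 = 64 = 7·19^0 + 3·19^1
  c_2 = 195 = 5·19^0 + 10·19^1
  c_3 = 236 = 8·19^0 + 12·19^1
Factor λ_0 = (7, 5, 8)
Factor λ_1 = (3, 10, 12)

((7, 5, 8), (3, 10, 12))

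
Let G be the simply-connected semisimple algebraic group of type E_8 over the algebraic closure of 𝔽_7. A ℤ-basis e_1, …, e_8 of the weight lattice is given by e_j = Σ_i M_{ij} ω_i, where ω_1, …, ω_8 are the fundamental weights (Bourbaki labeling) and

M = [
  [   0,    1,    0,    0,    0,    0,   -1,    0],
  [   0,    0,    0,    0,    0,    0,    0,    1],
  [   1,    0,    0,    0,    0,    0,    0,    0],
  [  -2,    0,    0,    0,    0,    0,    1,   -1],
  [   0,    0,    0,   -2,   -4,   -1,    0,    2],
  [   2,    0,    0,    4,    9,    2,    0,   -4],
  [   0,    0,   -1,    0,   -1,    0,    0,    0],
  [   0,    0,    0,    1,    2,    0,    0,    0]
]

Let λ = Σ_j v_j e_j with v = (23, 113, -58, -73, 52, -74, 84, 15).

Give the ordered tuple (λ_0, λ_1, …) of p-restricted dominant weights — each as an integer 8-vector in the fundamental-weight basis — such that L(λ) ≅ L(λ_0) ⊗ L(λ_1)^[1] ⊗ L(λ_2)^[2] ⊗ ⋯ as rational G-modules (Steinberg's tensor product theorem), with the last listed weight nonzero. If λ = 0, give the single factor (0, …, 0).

((1, 1, 2, 2, 0, 0, 6, 3), (4, 2, 3, 3, 6, 2, 0, 4))

Change of basis e → ω: c = M·v where v = (23, 113, -58, -73, 52, -74, 84, 15):
  c_1 = 0*23 + 1*113 + 0*-58 + 0*-73 + 0*52 + 0*-74 + -1*84 + 0*15 = 29
  c_2 = 0*23 + 0*113 + 0*-58 + 0*-73 + 0*52 + 0*-74 + 0*84 + 1*15 = 15
  c_3 = 1*23 + 0*113 + 0*-58 + 0*-73 + 0*52 + 0*-74 + 0*84 + 0*15 = 23
  c_4 = -2*23 + 0*113 + 0*-58 + 0*-73 + 0*52 + 0*-74 + 1*84 + -1*15 = 23
  c_5 = 0*23 + 0*113 + 0*-58 + -2*-73 + -4*52 + -1*-74 + 0*84 + 2*15 = 42
  c_6 = 2*23 + 0*113 + 0*-58 + 4*-73 + 9*52 + 2*-74 + 0*84 + -4*15 = 14
  c_7 = 0*23 + 0*113 + -1*-58 + 0*-73 + -1*52 + 0*-74 + 0*84 + 0*15 = 6
  c_8 = 0*23 + 0*113 + 0*-58 + 1*-73 + 2*52 + 0*-74 + 0*84 + 0*15 = 31
p = 7; digits c_i = Σ_j d_{ij}·7^j, 0 ≤ d_{ij} < 7:
  c_1 = 29 = 1·7^0 + 4·7^1
  c_2 = 15 = 1·7^0 + 2·7^1
  c_3 = 23 = 2·7^0 + 3·7^1
  c_4 = 23 = 2·7^0 + 3·7^1
  c_5 = 42 = 0·7^0 + 6·7^1
  c_6 = 14 = 0·7^0 + 2·7^1
  c_7 = 6 = 6·7^0
  c_8 = 31 = 3·7^0 + 4·7^1
Factor λ_0 = (1, 1, 2, 2, 0, 0, 6, 3)
Factor λ_1 = (4, 2, 3, 3, 6, 2, 0, 4)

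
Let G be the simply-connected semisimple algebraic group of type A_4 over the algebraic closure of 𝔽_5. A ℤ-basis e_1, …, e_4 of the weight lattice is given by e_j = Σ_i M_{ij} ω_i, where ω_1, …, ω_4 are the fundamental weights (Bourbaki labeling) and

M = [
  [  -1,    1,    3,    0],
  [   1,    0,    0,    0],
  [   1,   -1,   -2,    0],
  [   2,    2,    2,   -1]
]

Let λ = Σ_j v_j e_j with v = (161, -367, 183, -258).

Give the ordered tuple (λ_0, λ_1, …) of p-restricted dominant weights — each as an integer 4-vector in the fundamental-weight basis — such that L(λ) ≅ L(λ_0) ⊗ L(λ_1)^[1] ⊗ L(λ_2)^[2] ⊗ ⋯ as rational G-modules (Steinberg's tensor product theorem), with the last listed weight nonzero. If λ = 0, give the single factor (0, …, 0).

Compute c_i = Σ_j M_{ij} v_j with v = (161, -367, 183, -258):
  c_1 = -1*161 + 1*-367 + 3*183 + 0*-258 = 21
  c_2 = 1*161 + 0*-367 + 0*183 + 0*-258 = 161
  c_3 = 1*161 + -1*-367 + -2*183 + 0*-258 = 162
  c_4 = 2*161 + 2*-367 + 2*183 + -1*-258 = 212
p = 5; digits c_i = Σ_j d_{ij}·5^j, 0 ≤ d_{ij} < 5:
  c_1 = 21 = 1·5^0 + 4·5^1
  c_2 = 161 = 1·5^0 + 2·5^1 + 1·5^2 + 1·5^3
  c_3 = 162 = 2·5^0 + 2·5^1 + 1·5^2 + 1·5^3
  c_4 = 212 = 2·5^0 + 2·5^1 + 3·5^2 + 1·5^3
Factor λ_0 = (1, 1, 2, 2)
Factor λ_1 = (4, 2, 2, 2)
Factor λ_2 = (0, 1, 1, 3)
Factor λ_3 = (0, 1, 1, 1)

((1, 1, 2, 2), (4, 2, 2, 2), (0, 1, 1, 3), (0, 1, 1, 1))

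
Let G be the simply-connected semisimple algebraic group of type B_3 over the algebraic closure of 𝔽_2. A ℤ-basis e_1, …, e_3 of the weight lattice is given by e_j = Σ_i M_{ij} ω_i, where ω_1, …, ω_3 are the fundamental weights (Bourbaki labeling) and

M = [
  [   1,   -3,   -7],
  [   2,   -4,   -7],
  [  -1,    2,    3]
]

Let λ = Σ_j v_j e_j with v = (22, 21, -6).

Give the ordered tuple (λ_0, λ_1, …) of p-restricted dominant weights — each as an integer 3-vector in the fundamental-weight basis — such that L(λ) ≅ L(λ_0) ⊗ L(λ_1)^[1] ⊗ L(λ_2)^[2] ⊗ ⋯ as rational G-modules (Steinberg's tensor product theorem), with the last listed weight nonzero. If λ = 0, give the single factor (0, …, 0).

ω-coordinates c = M·v, v = (22, 21, -6):
  c_1 = 1*22 + -3*21 + -7*-6 = 1
  c_2 = 2*22 + -4*21 + -7*-6 = 2
  c_3 = -1*22 + 2*21 + 3*-6 = 2
Writing each c_i in base p = 2:
  c_1 = 1 = 1·2^0
  c_2 = 2 = 0·2^0 + 1·2^1
  c_3 = 2 = 0·2^0 + 1·2^1
λ_0 = (1, 0, 0)
λ_1 = (0, 1, 1)

((1, 0, 0), (0, 1, 1))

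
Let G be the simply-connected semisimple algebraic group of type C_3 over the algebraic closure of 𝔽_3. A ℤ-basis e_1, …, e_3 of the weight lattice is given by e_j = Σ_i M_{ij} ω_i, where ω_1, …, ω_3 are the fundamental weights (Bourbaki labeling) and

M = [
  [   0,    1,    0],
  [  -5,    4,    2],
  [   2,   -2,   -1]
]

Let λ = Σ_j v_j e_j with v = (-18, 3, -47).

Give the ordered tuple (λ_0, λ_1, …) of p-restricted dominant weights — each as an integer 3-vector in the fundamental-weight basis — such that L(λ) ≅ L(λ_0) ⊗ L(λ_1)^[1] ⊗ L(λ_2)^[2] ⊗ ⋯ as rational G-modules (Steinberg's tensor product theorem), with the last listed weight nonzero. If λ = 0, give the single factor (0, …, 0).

Compute c_i = Σ_j M_{ij} v_j with v = (-18, 3, -47):
  c_1 = (0)·(-18) + (1)·(3) + (0)·(-47) = 3
  c_2 = (-5)·(-18) + (4)·(3) + (2)·(-47) = 8
  c_3 = (2)·(-18) + (-2)·(3) + (-1)·(-47) = 5
Base-3 expansion of each c_i:
  c_1 = 3 = 0·3^0 + 1·3^1
  c_2 = 8 = 2·3^0 + 2·3^1
  c_3 = 5 = 2·3^0 + 1·3^1
p-restricted factor λ_0 = (0, 2, 2)
p-restricted factor λ_1 = (1, 2, 1)

((0, 2, 2), (1, 2, 1))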